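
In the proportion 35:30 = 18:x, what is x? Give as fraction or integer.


Setting up: 35/30 = 18/x
Cross multiply: 35 * x = 30 * 18
35x = 540
x = 540/35
x = 108/7

108/7


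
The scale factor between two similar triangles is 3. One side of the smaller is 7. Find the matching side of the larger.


Similar triangles have proportional sides
Scale factor = 3
Smaller side = 7
Corresponding larger side = 7 * 3
= 21

21


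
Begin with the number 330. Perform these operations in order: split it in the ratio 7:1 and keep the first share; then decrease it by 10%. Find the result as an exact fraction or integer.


Start with 330.
Step 1: Split 7:1, first share = 330 * 7/8 = 1155/4
Step 2: Decrease by 10%: 1155/4 * 90/100 = 2079/8
Final result = 2079/8

2079/8


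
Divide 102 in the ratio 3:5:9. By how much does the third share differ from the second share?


Total parts = 3 + 5 + 9 = 17
Value per part = 102 / 17 = 6
Shares: 3*6=18, 5*6=30, 9*6=54
Third share = 54, second share = 30
Difference = |54 - 30| = 24

24


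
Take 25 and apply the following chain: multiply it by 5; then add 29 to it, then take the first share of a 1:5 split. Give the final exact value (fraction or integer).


Start with 25.
Step 1: Multiply by 5: 25 * 5 = 125
Step 2: Add 29: 125+29=154; split 1:5 first = 154*1/6 = 77/3
Final result = 77/3

77/3


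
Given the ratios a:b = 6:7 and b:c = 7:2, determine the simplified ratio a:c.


Given a:b = 6:7 and b:c = 7:2
Make b consistent. Multiply first ratio by 7: a:b = 42:49
Multiply second ratio by 7: b:c = 49:14
Now b = 49 in both, so a:b:c = 42:49:14
Therefore a:c = 42:14
Simplify by GCD: a:c = 3:1

3:1


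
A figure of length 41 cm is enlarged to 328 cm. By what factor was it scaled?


Original length = 41 cm
Scaled length = 328 cm
Scale factor = 328 / 41
= 8

8


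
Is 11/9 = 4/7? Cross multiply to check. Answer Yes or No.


Cross multiply to check 11/9 = 4/7
Left cross product: 11 * 7 = 77
Right cross product: 9 * 4 = 36
77 != 36
Not equal, so proportions differ => No

No


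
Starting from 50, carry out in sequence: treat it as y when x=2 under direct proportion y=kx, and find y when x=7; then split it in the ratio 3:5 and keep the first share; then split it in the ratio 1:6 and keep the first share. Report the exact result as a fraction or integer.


Start with 50.
Step 1: Direct prop: k = (50)/2; new y = k*7 = 50*7/2 = 175
Step 2: Split 3:5, first share = 175 * 3/8 = 525/8
Step 3: Split 1:6, first share = 525/8 * 1/7 = 75/8
Final result = 75/8

75/8


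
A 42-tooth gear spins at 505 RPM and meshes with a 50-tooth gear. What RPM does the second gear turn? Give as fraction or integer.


Gear ratio: teeth_A * RPM_A = teeth_B * RPM_B
42 * 505 = 50 * RPM_B
21210 = 50 * RPM_B
RPM_B = 21210 / 50
RPM_B = 2121/5

2121/5


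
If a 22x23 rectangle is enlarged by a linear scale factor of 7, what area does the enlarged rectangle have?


Original dimensions: 22 x 23
Enlargement factor = 7
New width = 22 * 7 = 154
New height = 23 * 7 = 161
New area = 154 * 161 = 24794

24794


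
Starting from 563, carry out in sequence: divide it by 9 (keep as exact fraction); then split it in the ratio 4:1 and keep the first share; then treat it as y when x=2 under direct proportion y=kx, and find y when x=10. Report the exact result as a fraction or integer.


Start with 563.
Step 1: Divide by 9: 563 / 9 = 563/9
Step 2: Split 4:1, first share = 563/9 * 4/5 = 2252/45
Step 3: Direct prop: k = (2252/45)/2; new y = k*10 = 2252/45*10/2 = 2252/9
Final result = 2252/9

2252/9


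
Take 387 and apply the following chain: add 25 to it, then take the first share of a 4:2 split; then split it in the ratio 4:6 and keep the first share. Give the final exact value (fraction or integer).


Start with 387.
Step 1: Add 25: 387+25=412; split 4:2 first = 412*4/6 = 824/3
Step 2: Split 4:6, first share = 824/3 * 4/10 = 1648/15
Final result = 1648/15

1648/15


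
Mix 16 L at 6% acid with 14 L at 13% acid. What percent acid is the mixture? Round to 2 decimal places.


Solute in mixture 1 = 6% of 16 L = 16*6/100 = 24/25 L
Solute in mixture 2 = 13% of 14 L = 14*13/100 = 91/50 L
Total solute = 24/25 + 91/50 = 139/50 L
Total volume = 16 + 14 = 30 L
Final concentration = 139/50/30 * 100 = 9.27%

9.27


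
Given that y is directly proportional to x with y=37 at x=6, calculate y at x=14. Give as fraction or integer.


Direct proportion: y = kx
Find k: k = 37/6 = 37/6
Compute y at x=14: y = 37/6 * 14
y = 259/3

259/3


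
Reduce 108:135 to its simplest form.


Find GCD(108, 135)
GCD = 27
Divide both by 27: 108/27 = 4, 135/27 = 5
Simplified ratio = 4:5

4:5


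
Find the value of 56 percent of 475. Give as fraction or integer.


Compute 56% of 475
Convert percentage: 56% = 56/100
Multiply: 475 * 56/100
= 26600/100
= 266

266


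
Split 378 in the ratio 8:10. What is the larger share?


Total parts = 8 + 10 = 18
Value per part = 378 / 18 = 21
First share = 8 * 21 = 168
Second share = 10 * 21 = 210
Larger share = 210

210


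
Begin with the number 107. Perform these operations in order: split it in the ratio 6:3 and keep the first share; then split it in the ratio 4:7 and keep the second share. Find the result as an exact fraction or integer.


Start with 107.
Step 1: Split 6:3, first share = 107 * 6/9 = 214/3
Step 2: Split 4:7, second share = 214/3 * 7/11 = 1498/33
Final result = 1498/33

1498/33


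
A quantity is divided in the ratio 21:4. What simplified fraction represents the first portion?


Total parts = 21 + 4 = 25
First part fraction = 21/25
Simplify: 21/25 = 21/25

21/25


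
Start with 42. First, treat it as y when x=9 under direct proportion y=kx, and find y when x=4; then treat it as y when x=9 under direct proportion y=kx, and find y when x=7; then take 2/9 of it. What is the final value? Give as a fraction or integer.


Start with 42.
Step 1: Direct prop: k = (42)/9; new y = k*4 = 42*4/9 = 56/3
Step 2: Direct prop: k = (56/3)/9; new y = k*7 = 56/3*7/9 = 392/27
Step 3: Take 2/9: 392/27 * 2/9 = 784/243
Final result = 784/243

784/243


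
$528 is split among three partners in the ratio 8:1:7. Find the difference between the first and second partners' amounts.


Total parts = 8 + 1 + 7 = 16
Value per part = 528 / 16 = 33
Shares: 8*33=264, 1*33=33, 7*33=231
First share = 264, second share = 33
Difference = |264 - 33| = 231

231


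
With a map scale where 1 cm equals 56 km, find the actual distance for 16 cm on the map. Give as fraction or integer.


Map scale: 1 cm = 56 km
Measured distance on map = 16 cm
Set up proportion: 16 * 56 / 1
= 896 / 1
= 896 km

896


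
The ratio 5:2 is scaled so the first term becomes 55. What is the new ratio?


Original ratio: 5:2
First term target: 55
Scale factor = 55 / 5 = 11
Multiply second term: 2 * 11 = 22
Equivalent ratio = 55:22

55:22


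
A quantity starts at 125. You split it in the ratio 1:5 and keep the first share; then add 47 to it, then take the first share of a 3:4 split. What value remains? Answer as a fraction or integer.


Start with 125.
Step 1: Split 1:5, first share = 125 * 1/6 = 125/6
Step 2: Add 47: 125/6+47=407/6; split 3:4 first = 407/6*3/7 = 407/14
Final result = 407/14

407/14


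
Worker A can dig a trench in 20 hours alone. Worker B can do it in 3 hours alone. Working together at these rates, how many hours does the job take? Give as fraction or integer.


Rate of A = 1/20 job per hour
Rate of B = 1/3 job per hour
Combined rate = 1/20 + 1/3
Find common denominator: (3 + 20)/(20*3) = 23/60
Combined rate = 23/60 job per hour
Time together = 1 / (23/60) = 60/23 hours

60/23


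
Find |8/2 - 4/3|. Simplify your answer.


Simplify: 8/2 = 4 and 4/3 = 4/3
Find common denominator: LCD = 3
Convert: 12/3 and 4/3
Difference = |12 - 4|/3 = 8/3
Simplified = 8/3

8/3


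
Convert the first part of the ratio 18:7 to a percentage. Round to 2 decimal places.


Total parts = 18 + 7 = 25
First part fraction = 18/25
Percentage = (18/25) * 100
= 0.72 * 100
= 72.00%

72.00


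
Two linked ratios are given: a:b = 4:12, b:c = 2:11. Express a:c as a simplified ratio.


Given a:b = 4:12 and b:c = 2:11
Make b consistent. Multiply first ratio by 2: a:b = 8:24
Multiply second ratio by 12: b:c = 24:132
Now b = 24 in both, so a:b:c = 8:24:132
Therefore a:c = 8:132
Simplify by GCD: a:c = 2:33

2:33


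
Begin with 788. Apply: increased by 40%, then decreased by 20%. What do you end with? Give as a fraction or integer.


Start: 788
Step 1: increase by 40% => multiply by 140/100
  788 * 140/100 = 5516/5
Step 2: decrease by 20% => multiply by 80/100
  5516/5 * 80/100 = 22064/25
Final value = 22064/25

22064/25


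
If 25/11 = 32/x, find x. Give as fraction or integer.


Setting up: 25/11 = 32/x
Cross multiply: 25 * x = 11 * 32
25x = 352
x = 352/25
x = 352/25

352/25


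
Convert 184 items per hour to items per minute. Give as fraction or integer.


Converting from per hour to per minute
Rate = 184 items per hour
Divide by 60: 184/60
= 46/15 items per minute

46/15


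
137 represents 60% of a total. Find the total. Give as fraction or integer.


Given: 137 is 60% of the whole
Set up: 137 = 60/100 * whole
whole = 137 * 100 / 60
whole = 13700 / 60
whole = 685/3

685/3


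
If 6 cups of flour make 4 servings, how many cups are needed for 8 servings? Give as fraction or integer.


Original: 6 cups for 4 servings
Target servings = 8
Scaling factor = 8/4
New amount = 6 * 8/4
= 48/4
= 12 cups

12


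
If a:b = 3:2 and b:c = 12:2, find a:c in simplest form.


Given a:b = 3:2 and b:c = 12:2
Make b consistent. Multiply first ratio by 12: a:b = 36:24
Multiply second ratio by 2: b:c = 24:4
Now b = 24 in both, so a:b:c = 36:24:4
Therefore a:c = 36:4
Simplify by GCD: a:c = 9:1

9:1


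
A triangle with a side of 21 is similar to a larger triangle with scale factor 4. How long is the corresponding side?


Similar triangles have proportional sides
Scale factor = 4
Smaller side = 21
Corresponding larger side = 21 * 4
= 84

84


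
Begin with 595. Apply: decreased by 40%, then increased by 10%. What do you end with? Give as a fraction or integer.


Start: 595
Step 1: decrease by 40% => multiply by 60/100
  595 * 60/100 = 357
Step 2: increase by 10% => multiply by 110/100
  357 * 110/100 = 3927/10
Final value = 3927/10

3927/10


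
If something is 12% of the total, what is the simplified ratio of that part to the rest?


Part = 12%, Remainder = 88%
Ratio = 12:88
GCD(12, 88) = 4
Simplify: 3:22 = 3:22

3:22


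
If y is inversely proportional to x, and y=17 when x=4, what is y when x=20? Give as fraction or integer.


Inverse proportion: y = k/x
Find k: k = 4 * 17 = 68
Compute y at x=20: y = 68/20
y = 17/5

17/5


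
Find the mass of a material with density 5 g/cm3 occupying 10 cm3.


Using mass = density * volume
Density = 5 g/cm3
Volume = 10 cm3
Mass = 5 * 10
= 50 g

50


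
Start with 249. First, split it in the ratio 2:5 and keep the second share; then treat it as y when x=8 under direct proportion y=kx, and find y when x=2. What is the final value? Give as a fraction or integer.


Start with 249.
Step 1: Split 2:5, second share = 249 * 5/7 = 1245/7
Step 2: Direct prop: k = (1245/7)/8; new y = k*2 = 1245/7*2/8 = 1245/28
Final result = 1245/28

1245/28


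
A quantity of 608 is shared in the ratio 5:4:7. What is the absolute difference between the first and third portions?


Total parts = 5 + 4 + 7 = 16
Value per part = 608 / 16 = 38
Shares: 5*38=190, 4*38=152, 7*38=266
First share = 190, third share = 266
Difference = |190 - 266| = 76

76


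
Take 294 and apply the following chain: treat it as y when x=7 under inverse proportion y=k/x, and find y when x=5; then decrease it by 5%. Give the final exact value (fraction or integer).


Start with 294.
Step 1: Inverse prop: k = (294)*7; new y = k/5 = 294*7/5 = 2058/5
Step 2: Decrease by 5%: 2058/5 * 95/100 = 19551/50
Final result = 19551/50

19551/50


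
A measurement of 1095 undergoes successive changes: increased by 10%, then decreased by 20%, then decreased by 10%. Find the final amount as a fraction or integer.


Start: 1095
Step 1: increase by 10% => multiply by 110/100
  1095 * 110/100 = 2409/2
Step 2: decrease by 20% => multiply by 80/100
  2409/2 * 80/100 = 4818/5
Step 3: decrease by 10% => multiply by 90/100
  4818/5 * 90/100 = 21681/25
Final value = 21681/25

21681/25


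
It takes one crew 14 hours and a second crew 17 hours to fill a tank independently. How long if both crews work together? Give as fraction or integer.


Rate of A = 1/14 job per hour
Rate of B = 1/17 job per hour
Combined rate = 1/14 + 1/17
Find common denominator: (17 + 14)/(14*17) = 31/238
Combined rate = 31/238 job per hour
Time together = 1 / (31/238) = 238/31 hours

238/31


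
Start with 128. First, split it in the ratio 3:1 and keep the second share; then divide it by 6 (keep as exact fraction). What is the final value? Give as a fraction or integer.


Start with 128.
Step 1: Split 3:1, second share = 128 * 1/4 = 32
Step 2: Divide by 6: 32 / 6 = 16/3
Final result = 16/3

16/3


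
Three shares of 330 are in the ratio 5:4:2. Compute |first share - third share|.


Total parts = 5 + 4 + 2 = 11
Value per part = 330 / 11 = 30
Shares: 5*30=150, 4*30=120, 2*30=60
First share = 150, third share = 60
Difference = |150 - 60| = 90

90


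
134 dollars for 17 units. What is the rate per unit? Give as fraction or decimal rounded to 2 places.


Total dollars = 134
Number of units = 17
Unit rate = 134 / 17
= 7.88 dollars per unit

7.88


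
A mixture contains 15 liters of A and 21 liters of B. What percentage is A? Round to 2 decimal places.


Volume of A = 15 L
Volume of B = 21 L
Total volume = 15 + 21 = 36 L
Percentage of A = (15/36) * 100
= 41.67%

41.67


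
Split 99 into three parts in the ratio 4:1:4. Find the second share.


Ratio = 4:1:4
Total parts = 4 + 1 + 4 = 9
Value per part = 99 / 9 = 11
First share = 4 * 11 = 44
Middle share = 1 * 11 = 11
Third share = 4 * 11 = 44

11


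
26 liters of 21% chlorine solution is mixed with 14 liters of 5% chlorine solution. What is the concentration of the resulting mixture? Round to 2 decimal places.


Solute in mixture 1 = 21% of 26 L = 26*21/100 = 273/50 L
Solute in mixture 2 = 5% of 14 L = 14*5/100 = 7/10 L
Total solute = 273/50 + 7/10 = 154/25 L
Total volume = 26 + 14 = 40 L
Final concentration = 154/25/40 * 100 = 15.40%

15.40


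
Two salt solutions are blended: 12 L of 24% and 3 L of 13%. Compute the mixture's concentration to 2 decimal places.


Solute in mixture 1 = 24% of 12 L = 12*24/100 = 72/25 L
Solute in mixture 2 = 13% of 3 L = 3*13/100 = 39/100 L
Total solute = 72/25 + 39/100 = 327/100 L
Total volume = 12 + 3 = 15 L
Final concentration = 327/100/15 * 100 = 21.80%

21.80


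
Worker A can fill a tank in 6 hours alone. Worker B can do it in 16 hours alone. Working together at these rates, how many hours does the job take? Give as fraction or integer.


Rate of A = 1/6 job per hour
Rate of B = 1/16 job per hour
Combined rate = 1/6 + 1/16
Find common denominator: (16 + 6)/(6*16) = 22/96
Combined rate = 11/48 job per hour
Time together = 1 / (11/48) = 48/11 hours

48/11


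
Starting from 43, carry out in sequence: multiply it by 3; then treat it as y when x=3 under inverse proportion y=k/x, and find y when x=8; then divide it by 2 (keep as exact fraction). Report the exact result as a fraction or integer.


Start with 43.
Step 1: Multiply by 3: 43 * 3 = 129
Step 2: Inverse prop: k = (129)*3; new y = k/8 = 129*3/8 = 387/8
Step 3: Divide by 2: 387/8 / 2 = 387/16
Final result = 387/16

387/16


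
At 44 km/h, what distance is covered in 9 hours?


Using distance = speed * time
Speed = 44 km/h
Time = 9 hours
Distance = 44 * 9
= 396 km

396


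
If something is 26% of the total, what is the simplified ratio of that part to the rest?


Part = 26%, Remainder = 74%
Ratio = 26:74
GCD(26, 74) = 2
Simplify: 13:37 = 13:37

13:37


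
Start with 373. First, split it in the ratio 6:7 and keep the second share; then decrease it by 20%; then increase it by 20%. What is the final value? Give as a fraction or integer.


Start with 373.
Step 1: Split 6:7, second share = 373 * 7/13 = 2611/13
Step 2: Decrease by 20%: 2611/13 * 80/100 = 10444/65
Step 3: Increase by 20%: 10444/65 * 120/100 = 62664/325
Final result = 62664/325

62664/325


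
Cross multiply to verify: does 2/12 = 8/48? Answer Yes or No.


Cross multiply to check 2/12 = 8/48
Left cross product: 2 * 48 = 96
Right cross product: 12 * 8 = 96
96 = 96
Equal, so proportions match => Yes

Yes


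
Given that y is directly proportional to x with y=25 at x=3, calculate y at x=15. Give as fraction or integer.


Direct proportion: y = kx
Find k: k = 25/3 = 25/3
Compute y at x=15: y = 25/3 * 15
y = 125

125


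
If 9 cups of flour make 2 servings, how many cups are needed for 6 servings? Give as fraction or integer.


Original: 9 cups for 2 servings
Target servings = 6
Scaling factor = 6/2
New amount = 9 * 6/2
= 54/2
= 27 cups

27


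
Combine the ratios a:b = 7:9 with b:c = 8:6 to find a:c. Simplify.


Given a:b = 7:9 and b:c = 8:6
Make b consistent. Multiply first ratio by 8: a:b = 56:72
Multiply second ratio by 9: b:c = 72:54
Now b = 72 in both, so a:b:c = 56:72:54
Therefore a:c = 56:54
Simplify by GCD: a:c = 28:27

28:27


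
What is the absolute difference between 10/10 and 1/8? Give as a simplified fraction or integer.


Simplify: 10/10 = 1 and 1/8 = 1/8
Find common denominator: LCD = 8
Convert: 8/8 and 1/8
Difference = |8 - 1|/8 = 7/8
Simplified = 7/8

7/8


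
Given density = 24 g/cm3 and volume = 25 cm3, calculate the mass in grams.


Using mass = density * volume
Density = 24 g/cm3
Volume = 25 cm3
Mass = 24 * 25
= 600 g

600


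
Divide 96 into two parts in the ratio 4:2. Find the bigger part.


Total parts = 4 + 2 = 6
Value per part = 96 / 6 = 16
First share = 4 * 16 = 64
Second share = 2 * 16 = 32
Larger share = 64

64


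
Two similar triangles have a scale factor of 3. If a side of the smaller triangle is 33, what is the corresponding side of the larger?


Similar triangles have proportional sides
Scale factor = 3
Smaller side = 33
Corresponding larger side = 33 * 3
= 99

99


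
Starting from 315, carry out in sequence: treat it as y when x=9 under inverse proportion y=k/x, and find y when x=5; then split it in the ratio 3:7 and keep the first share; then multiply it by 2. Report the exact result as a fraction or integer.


Start with 315.
Step 1: Inverse prop: k = (315)*9; new y = k/5 = 315*9/5 = 567
Step 2: Split 3:7, first share = 567 * 3/10 = 1701/10
Step 3: Multiply by 2: 1701/10 * 2 = 1701/5
Final result = 1701/5

1701/5


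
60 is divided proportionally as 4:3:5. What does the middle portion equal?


Ratio = 4:3:5
Total parts = 4 + 3 + 5 = 12
Value per part = 60 / 12 = 5
First share = 4 * 5 = 20
Middle share = 3 * 5 = 15
Third share = 5 * 5 = 25

15


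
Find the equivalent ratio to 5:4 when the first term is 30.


Original ratio: 5:4
First term target: 30
Scale factor = 30 / 5 = 6
Multiply second term: 4 * 6 = 24
Equivalent ratio = 30:24

30:24


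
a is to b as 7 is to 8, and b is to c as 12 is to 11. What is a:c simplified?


Given a:b = 7:8 and b:c = 12:11
Make b consistent. Multiply first ratio by 12: a:b = 84:96
Multiply second ratio by 8: b:c = 96:88
Now b = 96 in both, so a:b:c = 84:96:88
Therefore a:c = 84:88
Simplify by GCD: a:c = 21:22

21:22


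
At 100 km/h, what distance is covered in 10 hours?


Using distance = speed * time
Speed = 100 km/h
Time = 10 hours
Distance = 100 * 10
= 1000 km

1000


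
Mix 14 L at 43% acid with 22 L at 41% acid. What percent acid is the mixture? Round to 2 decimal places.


Solute in mixture 1 = 43% of 14 L = 14*43/100 = 301/50 L
Solute in mixture 2 = 41% of 22 L = 22*41/100 = 451/50 L
Total solute = 301/50 + 451/50 = 376/25 L
Total volume = 14 + 22 = 36 L
Final concentration = 376/25/36 * 100 = 41.78%

41.78


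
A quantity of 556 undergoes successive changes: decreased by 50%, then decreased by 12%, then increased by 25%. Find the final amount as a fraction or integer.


Start: 556
Step 1: decrease by 50% => multiply by 50/100
  556 * 50/100 = 278
Step 2: decrease by 12% => multiply by 88/100
  278 * 88/100 = 6116/25
Step 3: increase by 25% => multiply by 125/100
  6116/25 * 125/100 = 1529/5
Final value = 1529/5

1529/5


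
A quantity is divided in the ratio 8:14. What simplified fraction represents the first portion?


Total parts = 8 + 14 = 22
First part fraction = 8/22
Simplify: 8/22 = 4/11

4/11


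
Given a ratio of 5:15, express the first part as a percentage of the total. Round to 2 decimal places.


Total parts = 5 + 15 = 20
First part fraction = 5/20
Percentage = (5/20) * 100
= 0.25 * 100
= 25.00%

25.00


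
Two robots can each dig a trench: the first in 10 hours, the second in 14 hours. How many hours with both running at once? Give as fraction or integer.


Rate of A = 1/10 job per hour
Rate of B = 1/14 job per hour
Combined rate = 1/10 + 1/14
Find common denominator: (14 + 10)/(10*14) = 24/140
Combined rate = 6/35 job per hour
Time together = 1 / (6/35) = 35/6 hours

35/6


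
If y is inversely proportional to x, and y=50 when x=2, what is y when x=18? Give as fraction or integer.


Inverse proportion: y = k/x
Find k: k = 2 * 50 = 100
Compute y at x=18: y = 100/18
y = 50/9

50/9


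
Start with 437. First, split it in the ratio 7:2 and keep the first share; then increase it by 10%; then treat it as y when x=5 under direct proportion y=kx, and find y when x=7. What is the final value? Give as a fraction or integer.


Start with 437.
Step 1: Split 7:2, first share = 437 * 7/9 = 3059/9
Step 2: Increase by 10%: 3059/9 * 110/100 = 33649/90
Step 3: Direct prop: k = (33649/90)/5; new y = k*7 = 33649/90*7/5 = 235543/450
Final result = 235543/450

235543/450


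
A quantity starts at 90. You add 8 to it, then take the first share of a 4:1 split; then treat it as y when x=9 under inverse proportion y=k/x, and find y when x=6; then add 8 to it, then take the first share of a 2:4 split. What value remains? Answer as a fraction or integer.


Start with 90.
Step 1: Add 8: 90+8=98; split 4:1 first = 98*4/5 = 392/5
Step 2: Inverse prop: k = (392/5)*9; new y = k/6 = 392/5*9/6 = 588/5
Step 3: Add 8: 588/5+8=628/5; split 2:4 first = 628/5*2/6 = 628/15
Final result = 628/15

628/15


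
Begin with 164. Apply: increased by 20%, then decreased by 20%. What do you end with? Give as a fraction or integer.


Start: 164
Step 1: increase by 20% => multiply by 120/100
  164 * 120/100 = 984/5
Step 2: decrease by 20% => multiply by 80/100
  984/5 * 80/100 = 3936/25
Final value = 3936/25

3936/25


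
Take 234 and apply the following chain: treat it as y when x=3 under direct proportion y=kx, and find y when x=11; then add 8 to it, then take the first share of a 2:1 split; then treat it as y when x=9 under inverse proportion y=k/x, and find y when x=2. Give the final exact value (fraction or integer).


Start with 234.
Step 1: Direct prop: k = (234)/3; new y = k*11 = 234*11/3 = 858
Step 2: Add 8: 858+8=866; split 2:1 first = 866*2/3 = 1732/3
Step 3: Inverse prop: k = (1732/3)*9; new y = k/2 = 1732/3*9/2 = 2598
Final result = 2598

2598


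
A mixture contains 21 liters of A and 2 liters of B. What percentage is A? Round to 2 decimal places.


Volume of A = 21 L
Volume of B = 2 L
Total volume = 21 + 2 = 23 L
Percentage of A = (21/23) * 100
= 91.30%

91.30


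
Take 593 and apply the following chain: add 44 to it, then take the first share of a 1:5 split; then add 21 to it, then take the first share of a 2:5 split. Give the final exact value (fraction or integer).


Start with 593.
Step 1: Add 44: 593+44=637; split 1:5 first = 637*1/6 = 637/6
Step 2: Add 21: 637/6+21=763/6; split 2:5 first = 763/6*2/7 = 109/3
Final result = 109/3

109/3


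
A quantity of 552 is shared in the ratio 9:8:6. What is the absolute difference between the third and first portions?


Total parts = 9 + 8 + 6 = 23
Value per part = 552 / 23 = 24
Shares: 9*24=216, 8*24=192, 6*24=144
Third share = 144, first share = 216
Difference = |144 - 216| = 72

72


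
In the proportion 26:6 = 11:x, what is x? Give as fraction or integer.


Setting up: 26/6 = 11/x
Cross multiply: 26 * x = 6 * 11
26x = 66
x = 66/26
x = 33/13

33/13


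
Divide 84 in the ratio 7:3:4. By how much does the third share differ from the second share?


Total parts = 7 + 3 + 4 = 14
Value per part = 84 / 14 = 6
Shares: 7*6=42, 3*6=18, 4*6=24
Third share = 24, second share = 18
Difference = |24 - 18| = 6

6


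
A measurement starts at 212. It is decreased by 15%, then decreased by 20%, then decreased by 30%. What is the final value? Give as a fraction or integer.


Start: 212
Step 1: decrease by 15% => multiply by 85/100
  212 * 85/100 = 901/5
Step 2: decrease by 20% => multiply by 80/100
  901/5 * 80/100 = 3604/25
Step 3: decrease by 30% => multiply by 70/100
  3604/25 * 70/100 = 12614/125
Final value = 12614/125

12614/125


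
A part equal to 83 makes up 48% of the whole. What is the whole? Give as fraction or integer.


Given: 83 is 48% of the whole
Set up: 83 = 48/100 * whole
whole = 83 * 100 / 48
whole = 8300 / 48
whole = 2075/12

2075/12


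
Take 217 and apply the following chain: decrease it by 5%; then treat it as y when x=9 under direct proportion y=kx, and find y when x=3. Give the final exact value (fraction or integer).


Start with 217.
Step 1: Decrease by 5%: 217 * 95/100 = 4123/20
Step 2: Direct prop: k = (4123/20)/9; new y = k*3 = 4123/20*3/9 = 4123/60
Final result = 4123/60

4123/60


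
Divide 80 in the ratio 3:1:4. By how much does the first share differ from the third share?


Total parts = 3 + 1 + 4 = 8
Value per part = 80 / 8 = 10
Shares: 3*10=30, 1*10=10, 4*10=40
First share = 30, third share = 40
Difference = |30 - 40| = 10

10


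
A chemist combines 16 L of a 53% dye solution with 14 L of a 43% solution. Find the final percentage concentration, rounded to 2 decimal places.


Solute in mixture 1 = 53% of 16 L = 16*53/100 = 212/25 L
Solute in mixture 2 = 43% of 14 L = 14*43/100 = 301/50 L
Total solute = 212/25 + 301/50 = 29/2 L
Total volume = 16 + 14 = 30 L
Final concentration = 29/2/30 * 100 = 48.33%

48.33


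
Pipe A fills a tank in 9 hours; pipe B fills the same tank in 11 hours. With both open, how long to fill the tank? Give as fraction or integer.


Rate of A = 1/9 job per hour
Rate of B = 1/11 job per hour
Combined rate = 1/9 + 1/11
Find common denominator: (11 + 9)/(9*11) = 20/99
Combined rate = 20/99 job per hour
Time together = 1 / (20/99) = 99/20 hours

99/20


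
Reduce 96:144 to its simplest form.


Find GCD(96, 144)
GCD = 48
Divide both by 48: 96/48 = 2, 144/48 = 3
Simplified ratio = 2:3

2:3


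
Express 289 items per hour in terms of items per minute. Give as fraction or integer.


Converting from per hour to per minute
Rate = 289 items per hour
Divide by 60: 289/60
= 289/60 items per minute

289/60


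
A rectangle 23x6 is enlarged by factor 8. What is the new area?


Original dimensions: 23 x 6
Enlargement factor = 8
New width = 23 * 8 = 184
New height = 6 * 8 = 48
New area = 184 * 48 = 8832

8832


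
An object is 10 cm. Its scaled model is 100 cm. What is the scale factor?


Original length = 10 cm
Scaled length = 100 cm
Scale factor = 100 / 10
= 10

10


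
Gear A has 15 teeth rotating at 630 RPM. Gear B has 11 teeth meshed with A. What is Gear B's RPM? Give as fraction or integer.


Gear ratio: teeth_A * RPM_A = teeth_B * RPM_B
15 * 630 = 11 * RPM_B
9450 = 11 * RPM_B
RPM_B = 9450 / 11
RPM_B = 9450/11

9450/11


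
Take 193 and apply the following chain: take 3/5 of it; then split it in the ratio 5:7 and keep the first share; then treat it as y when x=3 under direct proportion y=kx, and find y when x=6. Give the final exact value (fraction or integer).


Start with 193.
Step 1: Take 3/5: 193 * 3/5 = 579/5
Step 2: Split 5:7, first share = 579/5 * 5/12 = 193/4
Step 3: Direct prop: k = (193/4)/3; new y = k*6 = 193/4*6/3 = 193/2
Final result = 193/2

193/2


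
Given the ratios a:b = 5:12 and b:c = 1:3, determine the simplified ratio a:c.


Given a:b = 5:12 and b:c = 1:3
Make b consistent. Multiply first ratio by 1: a:b = 5:12
Multiply second ratio by 12: b:c = 12:36
Now b = 12 in both, so a:b:c = 5:12:36
Therefore a:c = 5:36
Simplify by GCD: a:c = 5:36

5:36


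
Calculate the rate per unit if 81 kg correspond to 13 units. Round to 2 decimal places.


Total kg = 81
Number of units = 13
Unit rate = 81 / 13
= 6.23 kg per unit

6.23


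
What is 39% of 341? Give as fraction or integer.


Compute 39% of 341
Convert percentage: 39% = 39/100
Multiply: 341 * 39/100
= 13299/100
= 13299/100

13299/100


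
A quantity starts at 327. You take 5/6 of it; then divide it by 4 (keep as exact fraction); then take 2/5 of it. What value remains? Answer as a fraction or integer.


Start with 327.
Step 1: Take 5/6: 327 * 5/6 = 545/2
Step 2: Divide by 4: 545/2 / 4 = 545/8
Step 3: Take 2/5: 545/8 * 2/5 = 109/4
Final result = 109/4

109/4


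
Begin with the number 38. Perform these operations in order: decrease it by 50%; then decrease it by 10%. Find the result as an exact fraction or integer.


Start with 38.
Step 1: Decrease by 50%: 38 * 50/100 = 19
Step 2: Decrease by 10%: 19 * 90/100 = 171/10
Final result = 171/10

171/10


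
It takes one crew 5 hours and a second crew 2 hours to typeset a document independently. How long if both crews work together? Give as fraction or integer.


Rate of A = 1/5 job per hour
Rate of B = 1/2 job per hour
Combined rate = 1/5 + 1/2
Find common denominator: (2 + 5)/(5*2) = 7/10
Combined rate = 7/10 job per hour
Time together = 1 / (7/10) = 10/7 hours

10/7


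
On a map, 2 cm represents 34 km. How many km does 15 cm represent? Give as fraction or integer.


Map scale: 2 cm = 34 km
Measured distance on map = 15 cm
Set up proportion: 15 * 34 / 2
= 510 / 2
= 255 km

255


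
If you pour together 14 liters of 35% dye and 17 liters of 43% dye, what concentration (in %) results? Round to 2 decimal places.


Solute in mixture 1 = 35% of 14 L = 14*35/100 = 49/10 L
Solute in mixture 2 = 43% of 17 L = 17*43/100 = 731/100 L
Total solute = 49/10 + 731/100 = 1221/100 L
Total volume = 14 + 17 = 31 L
Final concentration = 1221/100/31 * 100 = 39.39%

39.39


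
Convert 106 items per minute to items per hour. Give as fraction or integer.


Converting from per minute to per hour
Rate = 106 items per minute
Multiply by 60: 106 * 60
= 6360 items per hour

6360


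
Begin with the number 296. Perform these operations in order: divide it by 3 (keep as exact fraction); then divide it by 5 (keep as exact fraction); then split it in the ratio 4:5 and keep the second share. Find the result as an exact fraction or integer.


Start with 296.
Step 1: Divide by 3: 296 / 3 = 296/3
Step 2: Divide by 5: 296/3 / 5 = 296/15
Step 3: Split 4:5, second share = 296/15 * 5/9 = 296/27
Final result = 296/27

296/27


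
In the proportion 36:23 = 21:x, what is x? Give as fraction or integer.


Setting up: 36/23 = 21/x
Cross multiply: 36 * x = 23 * 21
36x = 483
x = 483/36
x = 161/12

161/12


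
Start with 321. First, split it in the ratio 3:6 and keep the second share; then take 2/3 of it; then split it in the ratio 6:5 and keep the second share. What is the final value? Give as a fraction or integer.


Start with 321.
Step 1: Split 3:6, second share = 321 * 6/9 = 214
Step 2: Take 2/3: 214 * 2/3 = 428/3
Step 3: Split 6:5, second share = 428/3 * 5/11 = 2140/33
Final result = 2140/33

2140/33


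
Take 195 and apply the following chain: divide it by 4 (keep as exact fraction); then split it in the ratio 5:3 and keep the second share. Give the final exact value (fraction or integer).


Start with 195.
Step 1: Divide by 4: 195 / 4 = 195/4
Step 2: Split 5:3, second share = 195/4 * 3/8 = 585/32
Final result = 585/32

585/32


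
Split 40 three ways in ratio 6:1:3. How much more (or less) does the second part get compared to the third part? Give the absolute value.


Total parts = 6 + 1 + 3 = 10
Value per part = 40 / 10 = 4
Shares: 6*4=24, 1*4=4, 3*4=12
Second share = 4, third share = 12
Difference = |4 - 12| = 8

8


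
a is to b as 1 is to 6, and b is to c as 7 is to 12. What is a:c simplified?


Given a:b = 1:6 and b:c = 7:12
Make b consistent. Multiply first ratio by 7: a:b = 7:42
Multiply second ratio by 6: b:c = 42:72
Now b = 42 in both, so a:b:c = 7:42:72
Therefore a:c = 7:72
Simplify by GCD: a:c = 7:72

7:72


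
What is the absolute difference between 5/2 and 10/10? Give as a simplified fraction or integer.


Simplify: 5/2 = 5/2 and 10/10 = 1
Find common denominator: LCD = 2
Convert: 5/2 and 2/2
Difference = |5 - 2|/2 = 3/2
Simplified = 3/2

3/2


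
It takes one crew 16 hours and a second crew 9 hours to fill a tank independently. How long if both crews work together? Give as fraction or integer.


Rate of A = 1/16 job per hour
Rate of B = 1/9 job per hour
Combined rate = 1/16 + 1/9
Find common denominator: (9 + 16)/(16*9) = 25/144
Combined rate = 25/144 job per hour
Time together = 1 / (25/144) = 144/25 hours

144/25


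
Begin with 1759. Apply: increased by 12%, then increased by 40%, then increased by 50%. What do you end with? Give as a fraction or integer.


Start: 1759
Step 1: increase by 12% => multiply by 112/100
  1759 * 112/100 = 49252/25
Step 2: increase by 40% => multiply by 140/100
  49252/25 * 140/100 = 344764/125
Step 3: increase by 50% => multiply by 150/100
  344764/125 * 150/100 = 517146/125
Final value = 517146/125

517146/125


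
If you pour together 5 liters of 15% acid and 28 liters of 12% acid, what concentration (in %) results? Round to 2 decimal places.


Solute in mixture 1 = 15% of 5 L = 5*15/100 = 3/4 L
Solute in mixture 2 = 12% of 28 L = 28*12/100 = 84/25 L
Total solute = 3/4 + 84/25 = 411/100 L
Total volume = 5 + 28 = 33 L
Final concentration = 411/100/33 * 100 = 12.45%

12.45


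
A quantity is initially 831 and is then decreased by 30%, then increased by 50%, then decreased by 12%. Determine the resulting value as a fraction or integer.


Start: 831
Step 1: decrease by 30% => multiply by 70/100
  831 * 70/100 = 5817/10
Step 2: increase by 50% => multiply by 150/100
  5817/10 * 150/100 = 17451/20
Step 3: decrease by 12% => multiply by 88/100
  17451/20 * 88/100 = 191961/250
Final value = 191961/250

191961/250


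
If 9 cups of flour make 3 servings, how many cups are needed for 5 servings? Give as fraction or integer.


Original: 9 cups for 3 servings
Target servings = 5
Scaling factor = 5/3
New amount = 9 * 5/3
= 45/3
= 15 cups

15


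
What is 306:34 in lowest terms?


Find GCD(306, 34)
GCD = 34
Divide both by 34: 306/34 = 9, 34/34 = 1
Simplified ratio = 9:1

9:1


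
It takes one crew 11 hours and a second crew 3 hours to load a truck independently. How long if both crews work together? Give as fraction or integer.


Rate of A = 1/11 job per hour
Rate of B = 1/3 job per hour
Combined rate = 1/11 + 1/3
Find common denominator: (3 + 11)/(11*3) = 14/33
Combined rate = 14/33 job per hour
Time together = 1 / (14/33) = 33/14 hours

33/14


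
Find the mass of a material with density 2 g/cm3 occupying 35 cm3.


Using mass = density * volume
Density = 2 g/cm3
Volume = 35 cm3
Mass = 2 * 35
= 70 g

70


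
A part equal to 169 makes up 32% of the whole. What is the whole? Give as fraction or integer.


Given: 169 is 32% of the whole
Set up: 169 = 32/100 * whole
whole = 169 * 100 / 32
whole = 16900 / 32
whole = 4225/8

4225/8


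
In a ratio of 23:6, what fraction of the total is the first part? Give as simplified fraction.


Total parts = 23 + 6 = 29
First part fraction = 23/29
Simplify: 23/29 = 23/29

23/29


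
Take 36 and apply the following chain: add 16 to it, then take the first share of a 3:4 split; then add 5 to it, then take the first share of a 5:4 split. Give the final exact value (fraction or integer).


Start with 36.
Step 1: Add 16: 36+16=52; split 3:4 first = 52*3/7 = 156/7
Step 2: Add 5: 156/7+5=191/7; split 5:4 first = 191/7*5/9 = 955/63
Final result = 955/63

955/63


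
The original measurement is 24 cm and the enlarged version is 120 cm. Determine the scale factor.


Original length = 24 cm
Scaled length = 120 cm
Scale factor = 120 / 24
= 5

5


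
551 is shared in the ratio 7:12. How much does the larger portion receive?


Total parts = 7 + 12 = 19
Value per part = 551 / 19 = 29
First share = 7 * 29 = 203
Second share = 12 * 29 = 348
Larger share = 348

348


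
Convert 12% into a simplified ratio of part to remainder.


Part = 12%, Remainder = 88%
Ratio = 12:88
GCD(12, 88) = 4
Simplify: 3:22 = 3:22

3:22


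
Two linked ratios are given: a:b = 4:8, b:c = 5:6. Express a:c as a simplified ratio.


Given a:b = 4:8 and b:c = 5:6
Make b consistent. Multiply first ratio by 5: a:b = 20:40
Multiply second ratio by 8: b:c = 40:48
Now b = 40 in both, so a:b:c = 20:40:48
Therefore a:c = 20:48
Simplify by GCD: a:c = 5:12

5:12


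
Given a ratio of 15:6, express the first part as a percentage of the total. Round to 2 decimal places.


Total parts = 15 + 6 = 21
First part fraction = 15/21
Percentage = (15/21) * 100
= 0.714286 * 100
= 71.43%

71.43


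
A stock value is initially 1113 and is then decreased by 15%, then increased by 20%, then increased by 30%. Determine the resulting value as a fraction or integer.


Start: 1113
Step 1: decrease by 15% => multiply by 85/100
  1113 * 85/100 = 18921/20
Step 2: increase by 20% => multiply by 120/100
  18921/20 * 120/100 = 56763/50
Step 3: increase by 30% => multiply by 130/100
  56763/50 * 130/100 = 737919/500
Final value = 737919/500

737919/500


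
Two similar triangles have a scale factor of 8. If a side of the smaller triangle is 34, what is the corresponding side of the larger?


Similar triangles have proportional sides
Scale factor = 8
Smaller side = 34
Corresponding larger side = 34 * 8
= 272

272


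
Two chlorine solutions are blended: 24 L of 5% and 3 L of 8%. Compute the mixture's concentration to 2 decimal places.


Solute in mixture 1 = 5% of 24 L = 24*5/100 = 6/5 L
Solute in mixture 2 = 8% of 3 L = 3*8/100 = 6/25 L
Total solute = 6/5 + 6/25 = 36/25 L
Total volume = 24 + 3 = 27 L
Final concentration = 36/25/27 * 100 = 5.33%

5.33


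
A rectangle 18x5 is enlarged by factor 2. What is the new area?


Original dimensions: 18 x 5
Enlargement factor = 2
New width = 18 * 2 = 36
New height = 5 * 2 = 10
New area = 36 * 10 = 360

360


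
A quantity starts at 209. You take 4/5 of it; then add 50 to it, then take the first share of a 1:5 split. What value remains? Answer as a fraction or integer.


Start with 209.
Step 1: Take 4/5: 209 * 4/5 = 836/5
Step 2: Add 50: 836/5+50=1086/5; split 1:5 first = 1086/5*1/6 = 181/5
Final result = 181/5

181/5


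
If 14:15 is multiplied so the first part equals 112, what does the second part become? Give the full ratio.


Original ratio: 14:15
First term target: 112
Scale factor = 112 / 14 = 8
Multiply second term: 15 * 8 = 120
Equivalent ratio = 112:120

112:120


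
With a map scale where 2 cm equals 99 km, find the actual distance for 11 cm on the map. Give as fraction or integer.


Map scale: 2 cm = 99 km
Measured distance on map = 11 cm
Set up proportion: 11 * 99 / 2
= 1089 / 2
= 1089/2 km

1089/2


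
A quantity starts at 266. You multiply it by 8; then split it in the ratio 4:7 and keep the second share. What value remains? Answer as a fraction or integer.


Start with 266.
Step 1: Multiply by 8: 266 * 8 = 2128
Step 2: Split 4:7, second share = 2128 * 7/11 = 14896/11
Final result = 14896/11

14896/11
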